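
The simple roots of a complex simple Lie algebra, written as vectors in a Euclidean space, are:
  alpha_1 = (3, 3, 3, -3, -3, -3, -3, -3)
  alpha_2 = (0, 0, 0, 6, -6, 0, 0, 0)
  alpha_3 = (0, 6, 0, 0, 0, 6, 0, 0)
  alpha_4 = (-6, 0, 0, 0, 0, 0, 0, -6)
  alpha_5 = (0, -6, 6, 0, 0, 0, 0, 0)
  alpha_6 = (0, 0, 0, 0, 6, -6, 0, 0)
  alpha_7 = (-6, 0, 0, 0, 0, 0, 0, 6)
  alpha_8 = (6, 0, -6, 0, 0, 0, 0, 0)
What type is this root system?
type E_8

Compute the Cartan integers a_ij = 2(alpha_i, alpha_j)/(alpha_j, alpha_j); the resulting 8x8 Cartan matrix is
[[2, 0, 0, 0, 0, 0, -1, 0], [0, 2, 0, 0, 0, -1, 0, 0], [0, 0, 2, 0, -1, -1, 0, 0], [0, 0, 0, 2, 0, 0, 0, -1], [0, 0, -1, 0, 2, 0, 0, -1], [0, -1, -1, 0, 0, 2, 0, 0], [-1, 0, 0, 0, 0, 0, 2, -1], [0, 0, 0, -1, -1, 0, -1, 2]].
All simple roots have the same length, so the diagram is simply laced. The associated Dynkin diagram is a chain of 7 nodes with one extra node attached to the third node from one end (E_8), so the type is E_8.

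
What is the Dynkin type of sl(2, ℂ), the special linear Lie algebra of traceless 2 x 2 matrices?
type A_1

This is sl(2), which has dimension 2^2 - 1 = 3 and rank 2 - 1 = 1 (a Cartan subalgebra is the diagonal traceless matrices). In the classification of classical Lie algebras, the special linear algebra sl(n+1) has type A_n; here n = 1, so the Dynkin diagram is a chain of 1 nodes with single edges (A_1). Hence the type is A_1.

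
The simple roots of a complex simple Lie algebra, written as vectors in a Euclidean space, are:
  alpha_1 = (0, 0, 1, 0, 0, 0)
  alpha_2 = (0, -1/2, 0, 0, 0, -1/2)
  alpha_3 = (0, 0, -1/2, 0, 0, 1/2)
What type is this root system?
type C_3

Compute the Cartan integers a_ij = 2(alpha_i, alpha_j)/(alpha_j, alpha_j); the resulting 3x3 Cartan matrix is
[[2, 0, -2], [0, 2, -1], [-1, -1, 2]].
The roots have two lengths (squared-length ratio 2:1); the short ones are alpha_{2,3}. The associated Dynkin diagram is a chain of 3 nodes with a double edge at one end; the terminal node there is the unique long simple root (C_3), so the type is C_3 (the algebra sp(6)).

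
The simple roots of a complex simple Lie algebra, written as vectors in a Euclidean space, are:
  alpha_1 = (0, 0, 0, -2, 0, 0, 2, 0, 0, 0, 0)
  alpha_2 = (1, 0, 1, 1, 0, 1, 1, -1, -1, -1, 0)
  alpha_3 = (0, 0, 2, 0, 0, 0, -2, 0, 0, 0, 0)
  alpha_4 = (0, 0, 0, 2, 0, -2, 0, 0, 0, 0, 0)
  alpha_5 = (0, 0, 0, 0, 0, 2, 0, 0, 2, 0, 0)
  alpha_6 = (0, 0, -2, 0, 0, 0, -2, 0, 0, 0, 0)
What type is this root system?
Compute the Cartan integers a_ij = 2(alpha_i, alpha_j)/(alpha_j, alpha_j); the resulting 6x6 Cartan matrix is
[[2, 0, -1, -1, 0, -1], [0, 2, 0, 0, 0, -1], [-1, 0, 2, 0, 0, 0], [-1, 0, 0, 2, -1, 0], [0, 0, 0, -1, 2, 0], [-1, -1, 0, 0, 0, 2]].
All simple roots have the same length, so the diagram is simply laced. The associated Dynkin diagram is a chain of 5 nodes with one extra node attached to the third node from one end (E_6), so the type is E_6.

type E_6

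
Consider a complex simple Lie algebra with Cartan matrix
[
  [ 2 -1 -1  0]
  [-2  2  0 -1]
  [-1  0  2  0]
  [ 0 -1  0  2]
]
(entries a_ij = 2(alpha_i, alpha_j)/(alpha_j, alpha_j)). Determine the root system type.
The matrix has rank 4 with 2's on the diagonal. Reading the off-diagonal entries as Dynkin edges (a single edge where a_ij = a_ji = -1; a double or triple edge where a_ij * a_ji = 2 or 3), the diagram is a chain of 4 nodes with a double edge between the middle two (F_4). One simple-root ordering that puts it in standard form is (alpha_4, alpha_2, alpha_1, alpha_3). So the algebra is type F_4.

F_4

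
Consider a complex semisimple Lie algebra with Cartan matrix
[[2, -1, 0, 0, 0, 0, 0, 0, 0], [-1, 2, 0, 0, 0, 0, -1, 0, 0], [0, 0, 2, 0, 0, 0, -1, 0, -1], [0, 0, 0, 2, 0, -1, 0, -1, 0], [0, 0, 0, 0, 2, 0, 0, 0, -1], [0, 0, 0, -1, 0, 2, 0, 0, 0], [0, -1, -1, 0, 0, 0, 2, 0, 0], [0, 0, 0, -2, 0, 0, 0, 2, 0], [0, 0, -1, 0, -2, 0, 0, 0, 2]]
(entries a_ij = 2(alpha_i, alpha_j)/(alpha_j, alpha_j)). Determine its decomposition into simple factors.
The diagram associated to this matrix has two connected components: the simple roots {alpha_1, alpha_2, alpha_3, alpha_5, alpha_7, alpha_9} form a chain of 6 nodes with a double edge at one end; the terminal node there is the unique short simple root (B_6), and {alpha_4, alpha_6, alpha_8} form a chain of 3 nodes with a double edge at one end; the terminal node there is the unique long simple root (C_3). A semisimple Lie algebra decomposes uniquely as the direct sum of simple ideals, one per connected component of its Dynkin diagram, so g ≅ B_6 ⊕ C_3 (dimension 78 + 21 = 99).

type B_6 + type C_3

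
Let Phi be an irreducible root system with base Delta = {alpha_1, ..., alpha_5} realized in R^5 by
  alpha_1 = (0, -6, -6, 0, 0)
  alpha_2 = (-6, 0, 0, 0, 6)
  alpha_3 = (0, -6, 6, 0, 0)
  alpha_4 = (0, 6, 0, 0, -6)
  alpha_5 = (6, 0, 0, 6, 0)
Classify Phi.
D_5 (so(10))

Compute the Cartan integers a_ij = 2(alpha_i, alpha_j)/(alpha_j, alpha_j); the resulting 5x5 Cartan matrix is
[[2, 0, 0, -1, 0], [0, 2, 0, -1, -1], [0, 0, 2, -1, 0], [-1, -1, -1, 2, 0], [0, -1, 0, 0, 2]].
All simple roots have the same length, so the diagram is simply laced. The associated Dynkin diagram is a chain of 3 nodes with a fork of two nodes at one end (D_5), so the type is D_5 (the algebra so(10)).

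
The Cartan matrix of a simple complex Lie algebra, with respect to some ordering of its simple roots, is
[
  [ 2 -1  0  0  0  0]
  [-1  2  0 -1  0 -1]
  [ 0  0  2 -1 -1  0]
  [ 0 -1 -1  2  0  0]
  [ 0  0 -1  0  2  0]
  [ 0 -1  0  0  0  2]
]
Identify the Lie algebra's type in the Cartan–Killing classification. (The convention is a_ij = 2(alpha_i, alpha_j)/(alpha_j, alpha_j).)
The matrix has rank 6 with 2's on the diagonal. Reading the off-diagonal entries as Dynkin edges (a single edge where a_ij = a_ji = -1; a double or triple edge where a_ij * a_ji = 2 or 3), the diagram is a chain of 4 nodes with a fork of two nodes at one end (D_6). One simple-root ordering that puts it in standard form is (alpha_5, alpha_3, alpha_4, alpha_2, alpha_6, alpha_1). So the algebra is type D_6, i.e. so(12).

type D_6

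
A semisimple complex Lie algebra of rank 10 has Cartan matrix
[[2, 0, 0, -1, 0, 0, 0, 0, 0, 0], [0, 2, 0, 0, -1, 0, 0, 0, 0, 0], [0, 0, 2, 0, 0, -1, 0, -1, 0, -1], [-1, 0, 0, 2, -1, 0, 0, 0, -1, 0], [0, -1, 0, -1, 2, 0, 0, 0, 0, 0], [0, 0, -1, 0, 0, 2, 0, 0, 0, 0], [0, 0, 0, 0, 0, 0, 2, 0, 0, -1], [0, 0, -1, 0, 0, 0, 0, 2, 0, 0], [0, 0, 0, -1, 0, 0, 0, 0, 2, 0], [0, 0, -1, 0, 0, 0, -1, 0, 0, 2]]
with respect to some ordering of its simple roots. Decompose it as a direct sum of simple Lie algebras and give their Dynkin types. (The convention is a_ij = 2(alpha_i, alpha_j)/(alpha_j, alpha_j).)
The diagram associated to this matrix has two connected components: the simple roots {alpha_1, alpha_2, alpha_4, alpha_5, alpha_9} form a chain of 3 nodes with a fork of two nodes at one end (D_5), and {alpha_3, alpha_6, alpha_7, alpha_8, alpha_10} form a chain of 3 nodes with a fork of two nodes at one end (D_5). A semisimple Lie algebra decomposes uniquely as the direct sum of simple ideals, one per connected component of its Dynkin diagram, so g ≅ D_5 ⊕ D_5 (dimension 45 + 45 = 90).

type D_5 + type D_5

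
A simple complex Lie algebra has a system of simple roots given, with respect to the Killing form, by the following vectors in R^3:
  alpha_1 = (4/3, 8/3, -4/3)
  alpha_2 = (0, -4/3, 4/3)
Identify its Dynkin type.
Compute the Cartan integers a_ij = 2(alpha_i, alpha_j)/(alpha_j, alpha_j); the resulting 2x2 Cartan matrix is
[[2, -3], [-1, 2]].
The roots have two lengths (squared-length ratio 3:1); the short ones are alpha_{2}. The associated Dynkin diagram is two nodes joined by a triple edge (G_2), so the type is G_2.

G2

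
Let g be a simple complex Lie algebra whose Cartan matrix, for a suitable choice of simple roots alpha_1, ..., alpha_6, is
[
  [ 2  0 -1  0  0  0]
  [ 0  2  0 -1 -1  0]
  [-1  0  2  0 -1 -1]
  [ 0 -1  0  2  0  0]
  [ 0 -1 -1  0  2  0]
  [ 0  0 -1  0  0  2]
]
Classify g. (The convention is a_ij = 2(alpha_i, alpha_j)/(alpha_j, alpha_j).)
type D_6

The matrix has rank 6 with 2's on the diagonal. Reading the off-diagonal entries as Dynkin edges (a single edge where a_ij = a_ji = -1; a double or triple edge where a_ij * a_ji = 2 or 3), the diagram is a chain of 4 nodes with a fork of two nodes at one end (D_6). One simple-root ordering that puts it in standard form is (alpha_4, alpha_2, alpha_5, alpha_3, alpha_1, alpha_6). So the algebra is type D_6, i.e. so(12).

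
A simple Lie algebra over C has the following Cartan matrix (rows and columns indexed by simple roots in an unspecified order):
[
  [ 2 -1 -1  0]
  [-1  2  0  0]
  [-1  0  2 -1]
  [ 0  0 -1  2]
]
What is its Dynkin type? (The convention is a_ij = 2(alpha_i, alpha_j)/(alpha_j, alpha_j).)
The matrix has rank 4 with 2's on the diagonal. Reading the off-diagonal entries as Dynkin edges (a single edge where a_ij = a_ji = -1; a double or triple edge where a_ij * a_ji = 2 or 3), the diagram is a chain of 4 nodes with single edges (A_4). One simple-root ordering that puts it in standard form is (alpha_4, alpha_3, alpha_1, alpha_2). So the algebra is type A_4, i.e. sl(5).

A_4 (sl(5))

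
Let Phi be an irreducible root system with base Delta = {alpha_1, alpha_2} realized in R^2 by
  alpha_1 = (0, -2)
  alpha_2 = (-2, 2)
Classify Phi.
B2

Compute the Cartan integers a_ij = 2(alpha_i, alpha_j)/(alpha_j, alpha_j); the resulting 2x2 Cartan matrix is
[[2, -1], [-2, 2]].
The roots have two lengths (squared-length ratio 2:1); the short ones are alpha_{1}. The associated Dynkin diagram is a chain of 2 nodes with a double edge at one end; the terminal node there is the unique short simple root (B_2), so the type is B_2 (the algebra so(5)).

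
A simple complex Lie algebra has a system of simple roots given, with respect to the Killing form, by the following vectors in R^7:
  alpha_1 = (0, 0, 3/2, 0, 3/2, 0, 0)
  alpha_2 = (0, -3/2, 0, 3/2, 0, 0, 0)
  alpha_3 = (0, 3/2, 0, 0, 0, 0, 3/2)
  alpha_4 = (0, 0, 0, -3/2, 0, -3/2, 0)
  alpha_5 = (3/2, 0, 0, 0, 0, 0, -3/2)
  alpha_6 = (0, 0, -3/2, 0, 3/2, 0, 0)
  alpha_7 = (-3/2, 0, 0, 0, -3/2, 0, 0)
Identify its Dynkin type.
Compute the Cartan integers a_ij = 2(alpha_i, alpha_j)/(alpha_j, alpha_j); the resulting 7x7 Cartan matrix is
[[2, 0, 0, 0, 0, 0, -1], [0, 2, -1, -1, 0, 0, 0], [0, -1, 2, 0, -1, 0, 0], [0, -1, 0, 2, 0, 0, 0], [0, 0, -1, 0, 2, 0, -1], [0, 0, 0, 0, 0, 2, -1], [-1, 0, 0, 0, -1, -1, 2]].
All simple roots have the same length, so the diagram is simply laced. The associated Dynkin diagram is a chain of 5 nodes with a fork of two nodes at one end (D_7), so the type is D_7 (the algebra so(14)).

D_7 (so(14))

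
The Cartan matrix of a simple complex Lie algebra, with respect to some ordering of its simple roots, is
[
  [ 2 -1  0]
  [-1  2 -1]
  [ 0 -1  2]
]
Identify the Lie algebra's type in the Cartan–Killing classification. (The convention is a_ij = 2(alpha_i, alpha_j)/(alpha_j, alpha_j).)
The matrix has rank 3 with 2's on the diagonal. Reading the off-diagonal entries as Dynkin edges (a single edge where a_ij = a_ji = -1; a double or triple edge where a_ij * a_ji = 2 or 3), the diagram is a chain of 3 nodes with single edges (A_3). One simple-root ordering that puts it in standard form is (alpha_1, alpha_2, alpha_3). So the algebra is type A_3, i.e. sl(4).

type A_3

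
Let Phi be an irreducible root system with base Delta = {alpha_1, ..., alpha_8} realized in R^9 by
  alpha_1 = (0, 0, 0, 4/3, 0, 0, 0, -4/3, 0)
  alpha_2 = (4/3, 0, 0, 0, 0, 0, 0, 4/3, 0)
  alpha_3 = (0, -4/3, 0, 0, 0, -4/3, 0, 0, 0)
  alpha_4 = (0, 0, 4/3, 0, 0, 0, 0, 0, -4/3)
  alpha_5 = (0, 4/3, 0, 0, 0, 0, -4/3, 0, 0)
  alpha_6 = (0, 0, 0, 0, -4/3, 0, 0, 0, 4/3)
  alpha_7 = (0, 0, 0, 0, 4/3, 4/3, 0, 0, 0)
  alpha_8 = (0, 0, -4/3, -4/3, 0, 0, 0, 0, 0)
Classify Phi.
Compute the Cartan integers a_ij = 2(alpha_i, alpha_j)/(alpha_j, alpha_j); the resulting 8x8 Cartan matrix is
[[2, -1, 0, 0, 0, 0, 0, -1], [-1, 2, 0, 0, 0, 0, 0, 0], [0, 0, 2, 0, -1, 0, -1, 0], [0, 0, 0, 2, 0, -1, 0, -1], [0, 0, -1, 0, 2, 0, 0, 0], [0, 0, 0, -1, 0, 2, -1, 0], [0, 0, -1, 0, 0, -1, 2, 0], [-1, 0, 0, -1, 0, 0, 0, 2]].
All simple roots have the same length, so the diagram is simply laced. The associated Dynkin diagram is a chain of 8 nodes with single edges (A_8), so the type is A_8 (the algebra sl(9)).

type A_8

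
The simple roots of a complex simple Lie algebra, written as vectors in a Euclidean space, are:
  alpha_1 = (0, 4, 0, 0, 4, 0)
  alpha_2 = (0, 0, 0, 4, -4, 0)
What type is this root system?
A_2 (sl(3))

Compute the Cartan integers a_ij = 2(alpha_i, alpha_j)/(alpha_j, alpha_j); the resulting 2x2 Cartan matrix is
[[2, -1], [-1, 2]].
All simple roots have the same length, so the diagram is simply laced. The associated Dynkin diagram is a chain of 2 nodes with single edges (A_2), so the type is A_2 (the algebra sl(3)).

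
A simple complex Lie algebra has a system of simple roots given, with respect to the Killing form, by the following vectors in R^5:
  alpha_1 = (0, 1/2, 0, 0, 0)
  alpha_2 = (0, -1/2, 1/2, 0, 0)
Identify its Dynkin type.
B2

Compute the Cartan integers a_ij = 2(alpha_i, alpha_j)/(alpha_j, alpha_j); the resulting 2x2 Cartan matrix is
[[2, -1], [-2, 2]].
The roots have two lengths (squared-length ratio 2:1); the short ones are alpha_{1}. The associated Dynkin diagram is a chain of 2 nodes with a double edge at one end; the terminal node there is the unique short simple root (B_2), so the type is B_2 (the algebra so(5)).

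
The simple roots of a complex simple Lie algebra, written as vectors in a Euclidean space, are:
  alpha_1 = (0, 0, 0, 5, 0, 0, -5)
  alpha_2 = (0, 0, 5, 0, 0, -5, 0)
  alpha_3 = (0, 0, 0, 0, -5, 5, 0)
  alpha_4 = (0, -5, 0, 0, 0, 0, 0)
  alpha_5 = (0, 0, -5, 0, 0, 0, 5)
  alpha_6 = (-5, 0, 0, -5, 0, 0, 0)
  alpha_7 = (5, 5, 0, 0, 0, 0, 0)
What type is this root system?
B7

Compute the Cartan integers a_ij = 2(alpha_i, alpha_j)/(alpha_j, alpha_j); the resulting 7x7 Cartan matrix is
[[2, 0, 0, 0, -1, -1, 0], [0, 2, -1, 0, -1, 0, 0], [0, -1, 2, 0, 0, 0, 0], [0, 0, 0, 2, 0, 0, -1], [-1, -1, 0, 0, 2, 0, 0], [-1, 0, 0, 0, 0, 2, -1], [0, 0, 0, -2, 0, -1, 2]].
The roots have two lengths (squared-length ratio 2:1); the short ones are alpha_{4}. The associated Dynkin diagram is a chain of 7 nodes with a double edge at one end; the terminal node there is the unique short simple root (B_7), so the type is B_7 (the algebra so(15)).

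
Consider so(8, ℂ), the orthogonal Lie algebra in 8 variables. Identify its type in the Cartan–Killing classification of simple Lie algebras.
D_4 (so(8))

This is so(8) with 8 even, which has dimension 8(8-1)/2 = 28 and rank 8/2 = 4. In the classification of classical Lie algebras, the orthogonal algebra so(2n) in an even number of variables has type D_n; here n = 4, so the Dynkin diagram is a chain of 2 nodes with a fork of two nodes at one end (D_4). Hence the type is D_4.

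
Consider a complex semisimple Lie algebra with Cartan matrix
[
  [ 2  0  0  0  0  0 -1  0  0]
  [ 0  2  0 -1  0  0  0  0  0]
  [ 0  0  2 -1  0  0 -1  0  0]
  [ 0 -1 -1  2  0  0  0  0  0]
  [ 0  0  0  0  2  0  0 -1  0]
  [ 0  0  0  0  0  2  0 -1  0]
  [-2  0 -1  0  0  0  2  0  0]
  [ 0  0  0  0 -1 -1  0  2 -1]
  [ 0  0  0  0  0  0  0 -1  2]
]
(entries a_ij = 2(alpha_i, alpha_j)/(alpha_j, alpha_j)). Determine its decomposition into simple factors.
The diagram associated to this matrix has two connected components: the simple roots {alpha_1, alpha_2, alpha_3, alpha_4, alpha_7} form a chain of 5 nodes with a double edge at one end; the terminal node there is the unique short simple root (B_5), and {alpha_5, alpha_6, alpha_8, alpha_9} form a chain of 2 nodes with a fork of two nodes at one end (D_4). A semisimple Lie algebra decomposes uniquely as the direct sum of simple ideals, one per connected component of its Dynkin diagram, so g ≅ B_5 ⊕ D_4 (dimension 55 + 28 = 83).

B_5 + D_4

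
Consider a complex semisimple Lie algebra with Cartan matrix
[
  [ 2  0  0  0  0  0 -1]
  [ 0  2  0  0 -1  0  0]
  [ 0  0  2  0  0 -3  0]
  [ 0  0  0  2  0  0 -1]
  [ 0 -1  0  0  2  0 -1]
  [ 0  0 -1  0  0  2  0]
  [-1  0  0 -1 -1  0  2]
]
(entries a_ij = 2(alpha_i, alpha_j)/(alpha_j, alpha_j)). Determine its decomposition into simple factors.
D_5 + G_2

The diagram associated to this matrix has two connected components: the simple roots {alpha_1, alpha_2, alpha_4, alpha_5, alpha_7} form a chain of 3 nodes with a fork of two nodes at one end (D_5), and {alpha_3, alpha_6} form two nodes joined by a triple edge (G_2). A semisimple Lie algebra decomposes uniquely as the direct sum of simple ideals, one per connected component of its Dynkin diagram, so g ≅ D_5 ⊕ G_2 (dimension 45 + 14 = 59).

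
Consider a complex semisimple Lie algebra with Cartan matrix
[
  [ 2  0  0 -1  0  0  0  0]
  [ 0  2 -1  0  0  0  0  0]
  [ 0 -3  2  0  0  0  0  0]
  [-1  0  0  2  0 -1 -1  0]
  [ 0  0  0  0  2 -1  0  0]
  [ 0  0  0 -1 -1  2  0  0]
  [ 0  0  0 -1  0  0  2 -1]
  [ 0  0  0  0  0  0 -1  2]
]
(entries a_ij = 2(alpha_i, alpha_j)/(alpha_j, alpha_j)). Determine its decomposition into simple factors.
The diagram associated to this matrix has two connected components: the simple roots {alpha_1, alpha_4, alpha_5, alpha_6, alpha_7, alpha_8} form a chain of 5 nodes with one extra node attached to the third node from one end (E_6), and {alpha_2, alpha_3} form two nodes joined by a triple edge (G_2). A semisimple Lie algebra decomposes uniquely as the direct sum of simple ideals, one per connected component of its Dynkin diagram, so g ≅ E_6 ⊕ G_2 (dimension 78 + 14 = 92).

type E_6 ⊕ type G_2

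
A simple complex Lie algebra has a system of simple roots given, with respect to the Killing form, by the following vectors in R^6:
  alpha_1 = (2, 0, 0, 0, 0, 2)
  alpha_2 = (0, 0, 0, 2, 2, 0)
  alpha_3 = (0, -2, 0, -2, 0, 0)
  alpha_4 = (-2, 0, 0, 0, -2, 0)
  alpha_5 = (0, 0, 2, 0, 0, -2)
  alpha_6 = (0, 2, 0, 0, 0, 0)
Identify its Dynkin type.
B_6

Compute the Cartan integers a_ij = 2(alpha_i, alpha_j)/(alpha_j, alpha_j); the resulting 6x6 Cartan matrix is
[[2, 0, 0, -1, -1, 0], [0, 2, -1, -1, 0, 0], [0, -1, 2, 0, 0, -2], [-1, -1, 0, 2, 0, 0], [-1, 0, 0, 0, 2, 0], [0, 0, -1, 0, 0, 2]].
The roots have two lengths (squared-length ratio 2:1); the short ones are alpha_{6}. The associated Dynkin diagram is a chain of 6 nodes with a double edge at one end; the terminal node there is the unique short simple root (B_6), so the type is B_6 (the algebra so(13)).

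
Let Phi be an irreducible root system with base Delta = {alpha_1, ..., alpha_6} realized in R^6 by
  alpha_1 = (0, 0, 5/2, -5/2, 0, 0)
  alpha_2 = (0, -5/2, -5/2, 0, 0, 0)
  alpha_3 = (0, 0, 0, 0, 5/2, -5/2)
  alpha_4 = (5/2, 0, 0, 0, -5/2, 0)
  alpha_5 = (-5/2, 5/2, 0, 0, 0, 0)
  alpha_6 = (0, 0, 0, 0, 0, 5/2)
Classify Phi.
B_6

Compute the Cartan integers a_ij = 2(alpha_i, alpha_j)/(alpha_j, alpha_j); the resulting 6x6 Cartan matrix is
[[2, -1, 0, 0, 0, 0], [-1, 2, 0, 0, -1, 0], [0, 0, 2, -1, 0, -2], [0, 0, -1, 2, -1, 0], [0, -1, 0, -1, 2, 0], [0, 0, -1, 0, 0, 2]].
The roots have two lengths (squared-length ratio 2:1); the short ones are alpha_{6}. The associated Dynkin diagram is a chain of 6 nodes with a double edge at one end; the terminal node there is the unique short simple root (B_6), so the type is B_6 (the algebra so(13)).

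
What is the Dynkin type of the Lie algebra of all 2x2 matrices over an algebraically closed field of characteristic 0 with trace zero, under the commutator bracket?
This is sl(2), which has dimension 2^2 - 1 = 3 and rank 2 - 1 = 1 (a Cartan subalgebra is the diagonal traceless matrices). In the classification of classical Lie algebras, the special linear algebra sl(n+1) has type A_n; here n = 1, so the Dynkin diagram is a chain of 1 nodes with single edges (A_1). Hence the type is A_1.

A1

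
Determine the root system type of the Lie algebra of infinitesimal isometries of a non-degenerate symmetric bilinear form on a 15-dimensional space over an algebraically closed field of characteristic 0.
This is so(15) with 15 odd, which has dimension 15(15-1)/2 = 105 and rank (15-1)/2 = 7. In the classification of classical Lie algebras, the orthogonal algebra so(2n+1) in an odd number of variables has type B_n; here n = 7, so the Dynkin diagram is a chain of 7 nodes with a double edge at one end; the terminal node there is the unique short simple root (B_7). Hence the type is B_7.

B_7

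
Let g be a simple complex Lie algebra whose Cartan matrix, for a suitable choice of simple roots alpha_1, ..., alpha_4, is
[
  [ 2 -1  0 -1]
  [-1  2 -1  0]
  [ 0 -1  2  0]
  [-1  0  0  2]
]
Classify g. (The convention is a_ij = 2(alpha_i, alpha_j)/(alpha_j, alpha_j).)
A_4 (sl(5))

The matrix has rank 4 with 2's on the diagonal. Reading the off-diagonal entries as Dynkin edges (a single edge where a_ij = a_ji = -1; a double or triple edge where a_ij * a_ji = 2 or 3), the diagram is a chain of 4 nodes with single edges (A_4). One simple-root ordering that puts it in standard form is (alpha_3, alpha_2, alpha_1, alpha_4). So the algebra is type A_4, i.e. sl(5).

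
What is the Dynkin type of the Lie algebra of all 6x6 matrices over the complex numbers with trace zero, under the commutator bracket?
type A_5

This is sl(6), which has dimension 6^2 - 1 = 35 and rank 6 - 1 = 5 (a Cartan subalgebra is the diagonal traceless matrices). In the classification of classical Lie algebras, the special linear algebra sl(n+1) has type A_n; here n = 5, so the Dynkin diagram is a chain of 5 nodes with single edges (A_5). Hence the type is A_5.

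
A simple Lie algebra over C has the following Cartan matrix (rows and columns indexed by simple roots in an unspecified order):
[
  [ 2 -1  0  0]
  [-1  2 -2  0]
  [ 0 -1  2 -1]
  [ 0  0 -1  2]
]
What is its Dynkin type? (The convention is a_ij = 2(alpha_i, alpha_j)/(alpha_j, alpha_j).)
The matrix has rank 4 with 2's on the diagonal. Reading the off-diagonal entries as Dynkin edges (a single edge where a_ij = a_ji = -1; a double or triple edge where a_ij * a_ji = 2 or 3), the diagram is a chain of 4 nodes with a double edge between the middle two (F_4). One simple-root ordering that puts it in standard form is (alpha_1, alpha_2, alpha_3, alpha_4). So the algebra is type F_4.

type F_4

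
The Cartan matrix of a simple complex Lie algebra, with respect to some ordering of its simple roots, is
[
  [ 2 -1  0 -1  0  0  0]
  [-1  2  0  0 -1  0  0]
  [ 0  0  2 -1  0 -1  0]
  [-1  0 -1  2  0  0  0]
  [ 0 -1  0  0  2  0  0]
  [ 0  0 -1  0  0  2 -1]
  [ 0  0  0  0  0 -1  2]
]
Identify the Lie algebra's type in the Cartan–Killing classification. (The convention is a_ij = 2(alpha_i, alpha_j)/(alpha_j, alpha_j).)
The matrix has rank 7 with 2's on the diagonal. Reading the off-diagonal entries as Dynkin edges (a single edge where a_ij = a_ji = -1; a double or triple edge where a_ij * a_ji = 2 or 3), the diagram is a chain of 7 nodes with single edges (A_7). One simple-root ordering that puts it in standard form is (alpha_7, alpha_6, alpha_3, alpha_4, alpha_1, alpha_2, alpha_5). So the algebra is type A_7, i.e. sl(8).

A_7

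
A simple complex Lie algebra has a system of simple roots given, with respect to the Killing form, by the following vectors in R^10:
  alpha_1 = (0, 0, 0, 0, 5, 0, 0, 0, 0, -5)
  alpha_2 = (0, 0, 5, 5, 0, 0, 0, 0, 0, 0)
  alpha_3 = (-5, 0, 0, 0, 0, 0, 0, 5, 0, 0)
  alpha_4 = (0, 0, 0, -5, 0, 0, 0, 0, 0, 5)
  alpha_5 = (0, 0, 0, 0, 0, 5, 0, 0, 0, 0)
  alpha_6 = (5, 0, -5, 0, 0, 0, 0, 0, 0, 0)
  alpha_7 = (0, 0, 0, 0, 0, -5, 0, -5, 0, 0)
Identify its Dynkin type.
B_7 (so(15))

Compute the Cartan integers a_ij = 2(alpha_i, alpha_j)/(alpha_j, alpha_j); the resulting 7x7 Cartan matrix is
[[2, 0, 0, -1, 0, 0, 0], [0, 2, 0, -1, 0, -1, 0], [0, 0, 2, 0, 0, -1, -1], [-1, -1, 0, 2, 0, 0, 0], [0, 0, 0, 0, 2, 0, -1], [0, -1, -1, 0, 0, 2, 0], [0, 0, -1, 0, -2, 0, 2]].
The roots have two lengths (squared-length ratio 2:1); the short ones are alpha_{5}. The associated Dynkin diagram is a chain of 7 nodes with a double edge at one end; the terminal node there is the unique short simple root (B_7), so the type is B_7 (the algebra so(15)).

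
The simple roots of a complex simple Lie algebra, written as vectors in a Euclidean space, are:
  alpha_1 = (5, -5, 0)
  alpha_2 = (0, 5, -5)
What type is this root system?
Compute the Cartan integers a_ij = 2(alpha_i, alpha_j)/(alpha_j, alpha_j); the resulting 2x2 Cartan matrix is
[[2, -1], [-1, 2]].
All simple roots have the same length, so the diagram is simply laced. The associated Dynkin diagram is a chain of 2 nodes with single edges (A_2), so the type is A_2 (the algebra sl(3)).

A_2 (sl(3))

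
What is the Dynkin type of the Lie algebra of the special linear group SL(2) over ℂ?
This is sl(2), which has dimension 2^2 - 1 = 3 and rank 2 - 1 = 1 (a Cartan subalgebra is the diagonal traceless matrices). In the classification of classical Lie algebras, the special linear algebra sl(n+1) has type A_n; here n = 1, so the Dynkin diagram is a chain of 1 nodes with single edges (A_1). Hence the type is A_1.

A_1 (sl(2))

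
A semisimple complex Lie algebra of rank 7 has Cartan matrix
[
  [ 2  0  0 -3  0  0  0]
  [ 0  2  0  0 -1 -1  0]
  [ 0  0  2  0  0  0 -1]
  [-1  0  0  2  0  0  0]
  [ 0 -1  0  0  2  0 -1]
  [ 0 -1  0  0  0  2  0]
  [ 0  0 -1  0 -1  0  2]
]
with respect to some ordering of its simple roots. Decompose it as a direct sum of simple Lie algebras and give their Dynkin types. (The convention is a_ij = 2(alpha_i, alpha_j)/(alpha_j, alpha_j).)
The diagram associated to this matrix has two connected components: the simple roots {alpha_2, alpha_3, alpha_5, alpha_6, alpha_7} form a chain of 5 nodes with single edges (A_5), and {alpha_1, alpha_4} form two nodes joined by a triple edge (G_2). A semisimple Lie algebra decomposes uniquely as the direct sum of simple ideals, one per connected component of its Dynkin diagram, so g ≅ A_5 ⊕ G_2 (dimension 35 + 14 = 49).

A_5 + G_2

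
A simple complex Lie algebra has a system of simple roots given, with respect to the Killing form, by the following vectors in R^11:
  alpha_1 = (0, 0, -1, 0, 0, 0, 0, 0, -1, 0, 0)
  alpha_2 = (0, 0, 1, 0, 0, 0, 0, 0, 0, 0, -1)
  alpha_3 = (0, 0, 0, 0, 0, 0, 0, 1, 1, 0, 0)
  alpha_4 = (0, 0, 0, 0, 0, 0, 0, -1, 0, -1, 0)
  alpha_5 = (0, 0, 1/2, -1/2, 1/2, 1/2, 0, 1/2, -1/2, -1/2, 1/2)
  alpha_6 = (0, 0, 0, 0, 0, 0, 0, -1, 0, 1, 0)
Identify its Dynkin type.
E_6

Compute the Cartan integers a_ij = 2(alpha_i, alpha_j)/(alpha_j, alpha_j); the resulting 6x6 Cartan matrix is
[[2, -1, -1, 0, 0, 0], [-1, 2, 0, 0, 0, 0], [-1, 0, 2, -1, 0, -1], [0, 0, -1, 2, 0, 0], [0, 0, 0, 0, 2, -1], [0, 0, -1, 0, -1, 2]].
All simple roots have the same length, so the diagram is simply laced. The associated Dynkin diagram is a chain of 5 nodes with one extra node attached to the third node from one end (E_6), so the type is E_6.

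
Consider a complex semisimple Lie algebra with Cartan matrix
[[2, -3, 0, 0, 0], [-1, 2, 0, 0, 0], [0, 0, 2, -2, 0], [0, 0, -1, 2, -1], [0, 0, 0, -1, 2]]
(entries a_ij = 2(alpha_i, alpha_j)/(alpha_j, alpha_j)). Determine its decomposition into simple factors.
The diagram associated to this matrix has two connected components: the simple roots {alpha_3, alpha_4, alpha_5} form a chain of 3 nodes with a double edge at one end; the terminal node there is the unique long simple root (C_3), and {alpha_1, alpha_2} form two nodes joined by a triple edge (G_2). A semisimple Lie algebra decomposes uniquely as the direct sum of simple ideals, one per connected component of its Dynkin diagram, so g ≅ C_3 ⊕ G_2 (dimension 21 + 14 = 35).

C_3 + G_2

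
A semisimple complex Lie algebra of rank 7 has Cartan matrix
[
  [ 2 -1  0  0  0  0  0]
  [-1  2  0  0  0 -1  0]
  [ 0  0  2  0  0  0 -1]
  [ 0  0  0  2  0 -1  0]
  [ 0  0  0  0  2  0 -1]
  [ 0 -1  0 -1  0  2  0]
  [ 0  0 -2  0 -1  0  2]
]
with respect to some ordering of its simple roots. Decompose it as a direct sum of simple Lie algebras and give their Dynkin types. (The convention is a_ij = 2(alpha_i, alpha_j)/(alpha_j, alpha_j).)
The diagram associated to this matrix has two connected components: the simple roots {alpha_1, alpha_2, alpha_4, alpha_6} form a chain of 4 nodes with single edges (A_4), and {alpha_3, alpha_5, alpha_7} form a chain of 3 nodes with a double edge at one end; the terminal node there is the unique short simple root (B_3). A semisimple Lie algebra decomposes uniquely as the direct sum of simple ideals, one per connected component of its Dynkin diagram, so g ≅ A_4 ⊕ B_3 (dimension 24 + 21 = 45).

type A_4 ⊕ type B_3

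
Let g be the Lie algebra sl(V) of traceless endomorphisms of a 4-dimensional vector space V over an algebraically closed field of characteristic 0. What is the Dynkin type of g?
A_3

This is sl(4), which has dimension 4^2 - 1 = 15 and rank 4 - 1 = 3 (a Cartan subalgebra is the diagonal traceless matrices). In the classification of classical Lie algebras, the special linear algebra sl(n+1) has type A_n; here n = 3, so the Dynkin diagram is a chain of 3 nodes with single edges (A_3). Hence the type is A_3.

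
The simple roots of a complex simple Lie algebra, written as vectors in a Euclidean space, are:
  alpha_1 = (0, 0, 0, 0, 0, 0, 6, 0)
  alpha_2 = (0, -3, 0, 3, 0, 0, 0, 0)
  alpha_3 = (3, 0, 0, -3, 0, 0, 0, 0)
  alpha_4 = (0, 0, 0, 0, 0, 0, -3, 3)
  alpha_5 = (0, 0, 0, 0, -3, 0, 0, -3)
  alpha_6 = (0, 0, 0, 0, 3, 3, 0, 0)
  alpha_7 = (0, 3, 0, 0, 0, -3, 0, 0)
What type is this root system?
C_7 (sp(14))

Compute the Cartan integers a_ij = 2(alpha_i, alpha_j)/(alpha_j, alpha_j); the resulting 7x7 Cartan matrix is
[[2, 0, 0, -2, 0, 0, 0], [0, 2, -1, 0, 0, 0, -1], [0, -1, 2, 0, 0, 0, 0], [-1, 0, 0, 2, -1, 0, 0], [0, 0, 0, -1, 2, -1, 0], [0, 0, 0, 0, -1, 2, -1], [0, -1, 0, 0, 0, -1, 2]].
The roots have two lengths (squared-length ratio 2:1); the short ones are alpha_{2,3,4,5,6,7}. The associated Dynkin diagram is a chain of 7 nodes with a double edge at one end; the terminal node there is the unique long simple root (C_7), so the type is C_7 (the algebra sp(14)).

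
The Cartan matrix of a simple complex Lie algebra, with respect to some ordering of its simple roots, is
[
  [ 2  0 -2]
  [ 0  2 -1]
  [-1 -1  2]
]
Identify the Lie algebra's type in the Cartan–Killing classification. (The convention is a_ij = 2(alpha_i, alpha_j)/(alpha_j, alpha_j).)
The matrix has rank 3 with 2's on the diagonal. Reading the off-diagonal entries as Dynkin edges (a single edge where a_ij = a_ji = -1; a double or triple edge where a_ij * a_ji = 2 or 3), the diagram is a chain of 3 nodes with a double edge at one end; the terminal node there is the unique long simple root (C_3). One simple-root ordering that puts it in standard form is (alpha_2, alpha_3, alpha_1). So the algebra is type C_3, i.e. sp(6).

C_3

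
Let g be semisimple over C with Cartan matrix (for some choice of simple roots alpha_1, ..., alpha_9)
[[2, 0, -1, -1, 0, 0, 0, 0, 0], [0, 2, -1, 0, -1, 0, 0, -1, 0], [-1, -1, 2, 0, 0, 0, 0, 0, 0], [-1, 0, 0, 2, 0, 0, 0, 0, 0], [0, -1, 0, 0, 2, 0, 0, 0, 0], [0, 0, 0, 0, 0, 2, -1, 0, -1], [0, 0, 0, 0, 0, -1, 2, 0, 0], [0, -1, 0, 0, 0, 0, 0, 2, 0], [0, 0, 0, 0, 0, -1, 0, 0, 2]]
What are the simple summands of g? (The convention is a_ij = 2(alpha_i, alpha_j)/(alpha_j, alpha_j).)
A_3 (sl(4)) + D_6 (so(12))

The diagram associated to this matrix has two connected components: the simple roots {alpha_6, alpha_7, alpha_9} form a chain of 3 nodes with single edges (A_3), and {alpha_1, alpha_2, alpha_3, alpha_4, alpha_5, alpha_8} form a chain of 4 nodes with a fork of two nodes at one end (D_6). A semisimple Lie algebra decomposes uniquely as the direct sum of simple ideals, one per connected component of its Dynkin diagram, so g ≅ A_3 ⊕ D_6 (dimension 15 + 66 = 81).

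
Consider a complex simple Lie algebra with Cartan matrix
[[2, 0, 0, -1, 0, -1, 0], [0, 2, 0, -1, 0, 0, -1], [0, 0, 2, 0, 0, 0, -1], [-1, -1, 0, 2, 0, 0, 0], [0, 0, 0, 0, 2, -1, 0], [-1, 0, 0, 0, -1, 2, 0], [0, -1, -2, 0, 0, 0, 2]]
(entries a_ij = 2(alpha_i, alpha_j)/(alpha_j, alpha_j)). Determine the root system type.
B_7

The matrix has rank 7 with 2's on the diagonal. Reading the off-diagonal entries as Dynkin edges (a single edge where a_ij = a_ji = -1; a double or triple edge where a_ij * a_ji = 2 or 3), the diagram is a chain of 7 nodes with a double edge at one end; the terminal node there is the unique short simple root (B_7). One simple-root ordering that puts it in standard form is (alpha_5, alpha_6, alpha_1, alpha_4, alpha_2, alpha_7, alpha_3). So the algebra is type B_7, i.e. so(15).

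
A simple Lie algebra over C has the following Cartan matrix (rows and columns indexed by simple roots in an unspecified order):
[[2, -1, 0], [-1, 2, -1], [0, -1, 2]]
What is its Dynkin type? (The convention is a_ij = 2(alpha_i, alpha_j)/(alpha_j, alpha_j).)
A_3

The matrix has rank 3 with 2's on the diagonal. Reading the off-diagonal entries as Dynkin edges (a single edge where a_ij = a_ji = -1; a double or triple edge where a_ij * a_ji = 2 or 3), the diagram is a chain of 3 nodes with single edges (A_3). One simple-root ordering that puts it in standard form is (alpha_3, alpha_2, alpha_1). So the algebra is type A_3, i.e. sl(4).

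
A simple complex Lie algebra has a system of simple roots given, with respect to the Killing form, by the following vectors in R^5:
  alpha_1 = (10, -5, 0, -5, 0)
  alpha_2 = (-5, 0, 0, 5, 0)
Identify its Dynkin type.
Compute the Cartan integers a_ij = 2(alpha_i, alpha_j)/(alpha_j, alpha_j); the resulting 2x2 Cartan matrix is
[[2, -3], [-1, 2]].
The roots have two lengths (squared-length ratio 3:1); the short ones are alpha_{2}. The associated Dynkin diagram is two nodes joined by a triple edge (G_2), so the type is G_2.

G_2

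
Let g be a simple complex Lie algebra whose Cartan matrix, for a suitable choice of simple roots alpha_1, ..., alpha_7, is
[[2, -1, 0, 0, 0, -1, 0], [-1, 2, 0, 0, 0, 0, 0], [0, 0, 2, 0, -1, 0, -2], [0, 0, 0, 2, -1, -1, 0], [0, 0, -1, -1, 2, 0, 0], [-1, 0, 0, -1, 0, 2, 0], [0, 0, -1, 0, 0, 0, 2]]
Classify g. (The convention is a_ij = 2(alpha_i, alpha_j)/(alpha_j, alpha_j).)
type B_7

The matrix has rank 7 with 2's on the diagonal. Reading the off-diagonal entries as Dynkin edges (a single edge where a_ij = a_ji = -1; a double or triple edge where a_ij * a_ji = 2 or 3), the diagram is a chain of 7 nodes with a double edge at one end; the terminal node there is the unique short simple root (B_7). One simple-root ordering that puts it in standard form is (alpha_2, alpha_1, alpha_6, alpha_4, alpha_5, alpha_3, alpha_7). So the algebra is type B_7, i.e. so(15).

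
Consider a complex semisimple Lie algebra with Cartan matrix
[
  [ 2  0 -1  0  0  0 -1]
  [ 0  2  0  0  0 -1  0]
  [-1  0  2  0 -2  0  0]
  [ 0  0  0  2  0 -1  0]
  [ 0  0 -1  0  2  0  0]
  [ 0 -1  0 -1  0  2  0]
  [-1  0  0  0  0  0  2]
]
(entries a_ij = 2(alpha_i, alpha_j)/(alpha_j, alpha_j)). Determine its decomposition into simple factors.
The diagram associated to this matrix has two connected components: the simple roots {alpha_2, alpha_4, alpha_6} form a chain of 3 nodes with single edges (A_3), and {alpha_1, alpha_3, alpha_5, alpha_7} form a chain of 4 nodes with a double edge at one end; the terminal node there is the unique short simple root (B_4). A semisimple Lie algebra decomposes uniquely as the direct sum of simple ideals, one per connected component of its Dynkin diagram, so g ≅ A_3 ⊕ B_4 (dimension 15 + 36 = 51).

A_3 + B_4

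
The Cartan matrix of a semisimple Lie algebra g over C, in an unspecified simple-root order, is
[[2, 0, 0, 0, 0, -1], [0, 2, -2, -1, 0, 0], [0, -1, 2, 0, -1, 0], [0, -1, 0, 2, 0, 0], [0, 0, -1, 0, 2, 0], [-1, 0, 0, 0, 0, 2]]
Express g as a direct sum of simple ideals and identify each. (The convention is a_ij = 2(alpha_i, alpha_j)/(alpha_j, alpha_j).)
The diagram associated to this matrix has two connected components: the simple roots {alpha_1, alpha_6} form a chain of 2 nodes with single edges (A_2), and {alpha_2, alpha_3, alpha_4, alpha_5} form a chain of 4 nodes with a double edge between the middle two (F_4). A semisimple Lie algebra decomposes uniquely as the direct sum of simple ideals, one per connected component of its Dynkin diagram, so g ≅ A_2 ⊕ F_4 (dimension 8 + 52 = 60).

A2 ⊕ F4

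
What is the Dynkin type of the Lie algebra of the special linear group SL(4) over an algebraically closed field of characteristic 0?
This is sl(4), which has dimension 4^2 - 1 = 15 and rank 4 - 1 = 3 (a Cartan subalgebra is the diagonal traceless matrices). In the classification of classical Lie algebras, the special linear algebra sl(n+1) has type A_n; here n = 3, so the Dynkin diagram is a chain of 3 nodes with single edges (A_3). Hence the type is A_3.

A3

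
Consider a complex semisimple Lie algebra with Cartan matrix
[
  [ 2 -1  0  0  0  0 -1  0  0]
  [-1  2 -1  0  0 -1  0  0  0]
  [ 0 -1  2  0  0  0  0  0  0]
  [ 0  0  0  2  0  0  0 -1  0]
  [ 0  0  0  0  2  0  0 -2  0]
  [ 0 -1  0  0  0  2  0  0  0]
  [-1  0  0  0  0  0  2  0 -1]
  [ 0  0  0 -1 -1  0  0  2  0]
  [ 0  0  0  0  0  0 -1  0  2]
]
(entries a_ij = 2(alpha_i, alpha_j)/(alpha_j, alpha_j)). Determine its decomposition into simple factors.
C3 + D6

The diagram associated to this matrix has two connected components: the simple roots {alpha_4, alpha_5, alpha_8} form a chain of 3 nodes with a double edge at one end; the terminal node there is the unique long simple root (C_3), and {alpha_1, alpha_2, alpha_3, alpha_6, alpha_7, alpha_9} form a chain of 4 nodes with a fork of two nodes at one end (D_6). A semisimple Lie algebra decomposes uniquely as the direct sum of simple ideals, one per connected component of its Dynkin diagram, so g ≅ C_3 ⊕ D_6 (dimension 21 + 66 = 87).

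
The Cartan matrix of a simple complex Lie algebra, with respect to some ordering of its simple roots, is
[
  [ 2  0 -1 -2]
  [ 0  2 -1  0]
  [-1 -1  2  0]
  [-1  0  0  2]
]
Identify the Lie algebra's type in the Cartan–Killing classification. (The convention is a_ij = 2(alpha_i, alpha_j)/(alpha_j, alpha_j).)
type B_4

The matrix has rank 4 with 2's on the diagonal. Reading the off-diagonal entries as Dynkin edges (a single edge where a_ij = a_ji = -1; a double or triple edge where a_ij * a_ji = 2 or 3), the diagram is a chain of 4 nodes with a double edge at one end; the terminal node there is the unique short simple root (B_4). One simple-root ordering that puts it in standard form is (alpha_2, alpha_3, alpha_1, alpha_4). So the algebra is type B_4, i.e. so(9).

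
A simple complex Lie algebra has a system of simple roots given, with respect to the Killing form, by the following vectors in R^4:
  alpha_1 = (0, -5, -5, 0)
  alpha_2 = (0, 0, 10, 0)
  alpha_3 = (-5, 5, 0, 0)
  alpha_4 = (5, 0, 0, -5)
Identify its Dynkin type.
C_4

Compute the Cartan integers a_ij = 2(alpha_i, alpha_j)/(alpha_j, alpha_j); the resulting 4x4 Cartan matrix is
[[2, -1, -1, 0], [-2, 2, 0, 0], [-1, 0, 2, -1], [0, 0, -1, 2]].
The roots have two lengths (squared-length ratio 2:1); the short ones are alpha_{1,3,4}. The associated Dynkin diagram is a chain of 4 nodes with a double edge at one end; the terminal node there is the unique long simple root (C_4), so the type is C_4 (the algebra sp(8)).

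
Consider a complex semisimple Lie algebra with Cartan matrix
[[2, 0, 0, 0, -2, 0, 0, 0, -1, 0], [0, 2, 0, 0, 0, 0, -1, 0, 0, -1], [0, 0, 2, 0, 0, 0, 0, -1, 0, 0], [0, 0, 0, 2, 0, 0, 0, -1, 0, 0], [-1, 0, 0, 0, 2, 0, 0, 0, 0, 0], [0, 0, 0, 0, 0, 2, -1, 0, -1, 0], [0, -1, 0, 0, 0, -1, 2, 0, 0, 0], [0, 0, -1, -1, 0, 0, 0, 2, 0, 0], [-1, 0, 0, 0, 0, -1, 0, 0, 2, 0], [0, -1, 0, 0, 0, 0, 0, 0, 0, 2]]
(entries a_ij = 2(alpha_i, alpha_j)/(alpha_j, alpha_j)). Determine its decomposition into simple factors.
The diagram associated to this matrix has two connected components: the simple roots {alpha_3, alpha_4, alpha_8} form a chain of 3 nodes with single edges (A_3), and {alpha_1, alpha_2, alpha_5, alpha_6, alpha_7, alpha_9, alpha_10} form a chain of 7 nodes with a double edge at one end; the terminal node there is the unique short simple root (B_7). A semisimple Lie algebra decomposes uniquely as the direct sum of simple ideals, one per connected component of its Dynkin diagram, so g ≅ A_3 ⊕ B_7 (dimension 15 + 105 = 120).

type A_3 + type B_7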